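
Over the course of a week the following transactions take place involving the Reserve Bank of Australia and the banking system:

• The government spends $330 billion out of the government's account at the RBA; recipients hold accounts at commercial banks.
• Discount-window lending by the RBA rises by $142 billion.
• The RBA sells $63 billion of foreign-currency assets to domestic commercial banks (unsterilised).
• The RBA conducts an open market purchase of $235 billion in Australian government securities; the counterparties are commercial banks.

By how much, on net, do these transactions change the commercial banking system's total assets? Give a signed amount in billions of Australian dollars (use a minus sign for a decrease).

Government spending $330 billion: bank balance sheets expand → +$330B.
Discount-window loan $142 billion: bank balance sheets expand → +$142B.
FX sale $63 billion: just an asset swap on bank balance sheets → 0.
OMO purchase (from banks) $235 billion: just an asset swap on bank balance sheets → 0.
Net: 330 + 142 + 0 + 0 = +$472 billion.

+$472 billion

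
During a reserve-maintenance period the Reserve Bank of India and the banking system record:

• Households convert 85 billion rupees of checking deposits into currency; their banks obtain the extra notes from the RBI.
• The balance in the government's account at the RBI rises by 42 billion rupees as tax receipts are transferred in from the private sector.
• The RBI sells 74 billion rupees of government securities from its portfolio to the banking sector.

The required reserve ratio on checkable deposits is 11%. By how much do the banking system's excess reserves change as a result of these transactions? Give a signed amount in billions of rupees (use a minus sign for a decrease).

-187.03 billion

Currency withdrawal 85 billion rupees: reserves −85B, deposits −85B.
Government account inflow 42 billion rupees: reserves −42B, deposits −42B.
OMO sale (to banks) 74 billion rupees: reserves −74B, deposits 0.
Totals: Δreserves = −201B, Δdeposits = −127B.
Δrequired reserves = 11% × −127B = −13.97B.
Δexcess reserves = Δreserves − Δrequired = −201B − (−13.97B) = -187.03 billion.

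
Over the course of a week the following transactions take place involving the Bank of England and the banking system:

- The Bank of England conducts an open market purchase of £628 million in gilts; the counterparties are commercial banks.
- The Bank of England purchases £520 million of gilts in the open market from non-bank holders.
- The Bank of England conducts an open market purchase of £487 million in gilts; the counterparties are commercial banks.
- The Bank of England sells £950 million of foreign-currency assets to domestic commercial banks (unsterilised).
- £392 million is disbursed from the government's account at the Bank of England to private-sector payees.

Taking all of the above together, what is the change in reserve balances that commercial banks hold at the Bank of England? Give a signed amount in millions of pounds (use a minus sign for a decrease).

OMO purchase (from banks) £628 million: the Bank of England pays by crediting reserve accounts → +£628M.
Asset purchase (from non-banks) £520 million: the Bank of England pays by crediting reserve accounts → +£520M.
OMO purchase (from banks) £487 million: the Bank of England pays by crediting reserve accounts → +£487M.
FX sale £950 million: the buying banks pay out of their reserve balances → −£950M.
Government spending £392 million: government payments flow into bank reserve accounts → +£392M.
Net: 628 + 520 + 487 − 950 + 392 = +£1077 million.

+£1077 million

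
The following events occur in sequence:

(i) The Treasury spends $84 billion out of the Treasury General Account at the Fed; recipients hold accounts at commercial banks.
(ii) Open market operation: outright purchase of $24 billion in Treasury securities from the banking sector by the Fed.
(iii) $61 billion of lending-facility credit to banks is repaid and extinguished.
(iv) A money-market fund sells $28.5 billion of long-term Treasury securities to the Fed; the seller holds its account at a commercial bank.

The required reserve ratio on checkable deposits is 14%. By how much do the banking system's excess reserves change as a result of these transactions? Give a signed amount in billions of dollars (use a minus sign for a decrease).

Government spending $84 billion: reserves +$84B, deposits +$84B.
OMO purchase (from banks) $24 billion: reserves +$24B, deposits 0.
Discount-window repayment $61 billion: reserves −$61B, deposits 0.
Asset purchase (from non-banks) $28.5 billion: reserves +$28.5B, deposits +$28.5B.
Totals: Δreserves = +$75.5B, Δdeposits = +$112.5B.
Δrequired reserves = 14% × +$112.5B = +$15.75B.
Δexcess reserves = Δreserves − Δrequired = +$75.5B − (+$15.75B) = +$59.75 billion.

+$59.75 billion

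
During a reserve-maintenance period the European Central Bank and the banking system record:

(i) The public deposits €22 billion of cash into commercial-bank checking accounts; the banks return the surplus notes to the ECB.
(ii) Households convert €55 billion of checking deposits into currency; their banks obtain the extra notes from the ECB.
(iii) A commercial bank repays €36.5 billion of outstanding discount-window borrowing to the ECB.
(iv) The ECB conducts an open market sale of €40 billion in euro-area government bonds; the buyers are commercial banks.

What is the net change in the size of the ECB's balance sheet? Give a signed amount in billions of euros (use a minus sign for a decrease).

-€76.5 billion

Currency deposit €22 billion: only the composition of liabilities changes → 0.
Currency withdrawal €55 billion: only the composition of liabilities changes → 0.
Discount-window repayment €36.5 billion: an ECB asset is shed → −€36.5B.
OMO sale (to banks) €40 billion: an ECB asset is shed → −€40B.
Net: 0 + 0 − 36.5 − 40 = -€76.5 billion.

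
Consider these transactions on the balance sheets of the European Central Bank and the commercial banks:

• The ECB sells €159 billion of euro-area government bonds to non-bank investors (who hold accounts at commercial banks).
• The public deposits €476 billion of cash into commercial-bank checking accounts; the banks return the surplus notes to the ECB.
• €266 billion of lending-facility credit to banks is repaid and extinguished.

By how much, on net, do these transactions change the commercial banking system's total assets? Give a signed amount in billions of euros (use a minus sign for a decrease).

+€51 billion

Asset sale (to non-banks) €159 billion: bank balance sheets shrink → −€159B.
Currency deposit €476 billion: bank balance sheets expand → +€476B.
Discount-window repayment €266 billion: bank balance sheets shrink → −€266B.
Net: −159 + 476 − 266 = +€51 billion.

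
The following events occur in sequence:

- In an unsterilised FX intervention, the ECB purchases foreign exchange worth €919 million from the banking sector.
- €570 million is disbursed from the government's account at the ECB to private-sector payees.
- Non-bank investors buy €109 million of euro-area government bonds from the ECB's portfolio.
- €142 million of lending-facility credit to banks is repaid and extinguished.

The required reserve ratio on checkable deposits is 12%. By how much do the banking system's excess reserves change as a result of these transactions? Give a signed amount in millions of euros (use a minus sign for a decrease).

+€1182.68 million

FX purchase €919 million: reserves +€919M, deposits 0.
Government spending €570 million: reserves +€570M, deposits +€570M.
Asset sale (to non-banks) €109 million: reserves −€109M, deposits −€109M.
Discount-window repayment €142 million: reserves −€142M, deposits 0.
Totals: Δreserves = +€1238M, Δdeposits = +€461M.
Δrequired reserves = 12% × +€461M = +€55.32M.
Δexcess reserves = Δreserves − Δrequired = +€1238M − (+€55.32M) = +€1182.68 million.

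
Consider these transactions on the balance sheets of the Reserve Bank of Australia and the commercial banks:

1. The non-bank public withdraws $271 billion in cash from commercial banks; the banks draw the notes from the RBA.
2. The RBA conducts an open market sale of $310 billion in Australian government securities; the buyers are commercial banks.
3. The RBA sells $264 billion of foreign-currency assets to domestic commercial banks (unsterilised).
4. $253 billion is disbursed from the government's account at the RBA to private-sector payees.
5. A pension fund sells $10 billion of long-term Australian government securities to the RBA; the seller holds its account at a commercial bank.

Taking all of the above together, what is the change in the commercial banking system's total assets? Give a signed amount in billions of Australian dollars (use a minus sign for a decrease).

-$8 billion

RBA balance sheet:
  Assets:      Securities −$300B, Foreign assets −$264B
  Liabilities: Bank reserves −$582B, Currency in circulation +$271B, Government deposits −$253B
Commercial banking system:
  Assets:      Reserves at CB −$582B, Securities +$310B, Foreign assets +$264B
  Liabilities: Checkable deposits −$8B
Change in total bank assets = -$8 billion.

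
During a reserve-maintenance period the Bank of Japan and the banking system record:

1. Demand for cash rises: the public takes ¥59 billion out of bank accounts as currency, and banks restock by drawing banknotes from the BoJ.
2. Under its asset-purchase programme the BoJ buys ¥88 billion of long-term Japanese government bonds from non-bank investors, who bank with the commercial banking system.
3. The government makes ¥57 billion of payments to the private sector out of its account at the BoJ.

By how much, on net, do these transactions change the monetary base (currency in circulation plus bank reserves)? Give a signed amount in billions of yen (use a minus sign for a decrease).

+¥145 billion

Currency withdrawal ¥59 billion: just a shift between currency and reserves — both are base money → 0.
Asset purchase (from non-banks) ¥88 billion: BoJ balance sheet expands → +¥88B.
Government spending ¥57 billion: a non-base liability converts back to reserves → +¥57B.
Net: 0 + 88 + 57 = +¥145 billion.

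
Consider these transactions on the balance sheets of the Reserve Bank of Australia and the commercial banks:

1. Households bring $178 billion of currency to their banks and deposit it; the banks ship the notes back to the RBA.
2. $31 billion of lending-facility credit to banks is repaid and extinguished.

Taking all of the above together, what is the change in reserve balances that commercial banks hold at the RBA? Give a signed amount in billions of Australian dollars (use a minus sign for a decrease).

Currency deposit $178 billion: returned notes are swapped for reserve credit → +$178B.
Discount-window repayment $31 billion: repayment is debited from reserves → −$31B.
Net: 178 − 31 = +$147 billion.

+$147 billion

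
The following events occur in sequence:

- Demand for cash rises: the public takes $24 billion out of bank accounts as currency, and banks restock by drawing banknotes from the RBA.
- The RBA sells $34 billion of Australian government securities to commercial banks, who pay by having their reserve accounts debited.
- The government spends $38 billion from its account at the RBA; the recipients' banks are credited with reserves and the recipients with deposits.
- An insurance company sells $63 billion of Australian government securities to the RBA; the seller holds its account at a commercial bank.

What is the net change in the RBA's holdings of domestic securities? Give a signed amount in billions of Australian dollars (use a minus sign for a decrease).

RBA balance sheet:
  Assets:      Securities +$29B
  Liabilities: Bank reserves +$43B, Currency in circulation +$24B, Government deposits −$38B
Commercial banking system:
  Assets:      Reserves at CB +$43B, Securities +$34B
  Liabilities: Checkable deposits +$77B
So the change in the RBA's holdings of domestic securities is +$29 billion.

+$29 billion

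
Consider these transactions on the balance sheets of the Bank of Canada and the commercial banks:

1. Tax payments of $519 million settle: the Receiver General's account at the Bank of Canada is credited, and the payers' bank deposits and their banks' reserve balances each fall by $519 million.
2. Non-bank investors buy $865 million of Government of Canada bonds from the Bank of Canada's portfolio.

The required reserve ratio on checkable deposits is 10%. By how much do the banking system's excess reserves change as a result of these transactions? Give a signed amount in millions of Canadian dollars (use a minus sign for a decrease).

-$1245.6 million

Government account inflow $519 million: reserves −$519M, deposits −$519M.
Asset sale (to non-banks) $865 million: reserves −$865M, deposits −$865M.
Totals: Δreserves = −$1384M, Δdeposits = −$1384M.
Δrequired reserves = 10% × −$1384M = −$138.4M.
Δexcess reserves = Δreserves − Δrequired = −$1384M − (−$138.4M) = -$1245.6 million.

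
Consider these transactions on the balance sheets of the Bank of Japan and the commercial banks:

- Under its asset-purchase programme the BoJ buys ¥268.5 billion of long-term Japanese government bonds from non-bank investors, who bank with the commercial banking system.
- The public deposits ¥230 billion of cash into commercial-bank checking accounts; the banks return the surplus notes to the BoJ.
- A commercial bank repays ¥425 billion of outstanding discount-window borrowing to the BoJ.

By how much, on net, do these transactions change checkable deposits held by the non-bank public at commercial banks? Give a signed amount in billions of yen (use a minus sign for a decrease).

+¥498.5 billion

BoJ balance sheet:
  Assets:      Securities +¥268.5B, Loans to banks −¥425B
  Liabilities: Bank reserves +¥73.5B, Currency in circulation −¥230B
Commercial banking system:
  Assets:      Reserves at CB +¥73.5B
  Liabilities: Checkable deposits +¥498.5B, Borrowings from CB −¥425B
So the change in checkable deposits held by the non-bank public at commercial banks is +¥498.5 billion.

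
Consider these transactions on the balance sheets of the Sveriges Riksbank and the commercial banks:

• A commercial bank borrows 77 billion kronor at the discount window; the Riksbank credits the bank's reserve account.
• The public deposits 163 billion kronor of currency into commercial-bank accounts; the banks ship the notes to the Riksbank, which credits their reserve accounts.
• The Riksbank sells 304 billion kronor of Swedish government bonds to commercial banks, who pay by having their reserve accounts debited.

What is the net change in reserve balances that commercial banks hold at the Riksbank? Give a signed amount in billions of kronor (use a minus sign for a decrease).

-64 billion

Discount-window loan 77 billion kronor: the loan is credited to the bank's reserve account → +77B.
Currency deposit 163 billion kronor: returned notes are swapped for reserve credit → +163B.
OMO sale (to banks) 304 billion kronor: the buying banks pay out of their reserve balances → −304B.
Net: 77 + 163 − 304 = -64 billion.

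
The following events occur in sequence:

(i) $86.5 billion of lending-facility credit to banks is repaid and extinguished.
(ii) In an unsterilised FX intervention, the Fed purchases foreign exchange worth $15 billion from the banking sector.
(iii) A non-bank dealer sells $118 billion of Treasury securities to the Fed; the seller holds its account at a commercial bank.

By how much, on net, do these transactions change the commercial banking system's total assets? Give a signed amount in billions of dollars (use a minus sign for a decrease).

Fed balance sheet:
  Assets:      Securities +$118B, Loans to banks −$86.5B, Foreign assets +$15B
  Liabilities: Bank reserves +$46.5B
Commercial banking system:
  Assets:      Reserves at CB +$46.5B, Foreign assets −$15B
  Liabilities: Checkable deposits +$118B, Borrowings from CB −$86.5B
Change in total bank assets = +$31.5 billion.

+$31.5 billion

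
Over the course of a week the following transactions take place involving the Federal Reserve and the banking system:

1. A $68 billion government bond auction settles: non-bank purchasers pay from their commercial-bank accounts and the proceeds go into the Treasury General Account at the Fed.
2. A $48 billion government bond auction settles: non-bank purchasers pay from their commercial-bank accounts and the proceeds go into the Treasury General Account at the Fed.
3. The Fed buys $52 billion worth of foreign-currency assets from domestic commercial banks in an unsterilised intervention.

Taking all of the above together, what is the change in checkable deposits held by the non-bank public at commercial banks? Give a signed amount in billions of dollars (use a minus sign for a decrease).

Government account inflow $68 billion: non-bank counterparties' bank balances fall → −$68B.
Government account inflow $48 billion: non-bank counterparties' bank balances fall → −$48B.
FX purchase $52 billion: the counterparty is a bank, so public deposits are unchanged → 0.
Net: −68 − 48 + 0 = -$116 billion.

-$116 billion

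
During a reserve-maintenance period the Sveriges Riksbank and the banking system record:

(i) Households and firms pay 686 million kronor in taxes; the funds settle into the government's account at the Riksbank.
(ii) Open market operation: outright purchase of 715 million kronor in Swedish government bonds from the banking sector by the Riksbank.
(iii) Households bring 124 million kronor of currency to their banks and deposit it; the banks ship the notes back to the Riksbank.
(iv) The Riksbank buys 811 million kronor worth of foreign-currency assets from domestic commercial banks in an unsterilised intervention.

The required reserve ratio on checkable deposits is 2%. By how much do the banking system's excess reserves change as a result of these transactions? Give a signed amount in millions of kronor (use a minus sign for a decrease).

Government account inflow 686 million kronor: reserves −686M, deposits −686M.
OMO purchase (from banks) 715 million kronor: reserves +715M, deposits 0.
Currency deposit 124 million kronor: reserves +124M, deposits +124M.
FX purchase 811 million kronor: reserves +811M, deposits 0.
Totals: Δreserves = +964M, Δdeposits = −562M.
Δrequired reserves = 2% × −562M = −11.24M.
Δexcess reserves = Δreserves − Δrequired = +964M − (−11.24M) = +975.24 million.

+975.24 million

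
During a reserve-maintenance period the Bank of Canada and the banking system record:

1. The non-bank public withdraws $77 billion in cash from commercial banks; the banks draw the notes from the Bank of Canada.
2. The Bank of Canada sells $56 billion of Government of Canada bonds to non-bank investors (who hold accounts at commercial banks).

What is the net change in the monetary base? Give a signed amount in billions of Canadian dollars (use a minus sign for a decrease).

-$56 billion

Bank of Canada balance sheet:
  Assets:      Securities −$56B
  Liabilities: Bank reserves −$133B, Currency in circulation +$77B
Monetary base = currency + reserves: +$77B + (−$133B) = -$56 billion.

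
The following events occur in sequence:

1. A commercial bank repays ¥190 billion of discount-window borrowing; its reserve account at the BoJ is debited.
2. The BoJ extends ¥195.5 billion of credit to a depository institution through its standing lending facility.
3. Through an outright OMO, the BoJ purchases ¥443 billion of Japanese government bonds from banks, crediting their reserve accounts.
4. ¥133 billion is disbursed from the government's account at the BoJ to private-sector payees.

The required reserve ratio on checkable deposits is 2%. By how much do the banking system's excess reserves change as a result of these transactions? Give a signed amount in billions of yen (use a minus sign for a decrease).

+¥578.84 billion

Discount-window repayment ¥190 billion: reserves −¥190B, deposits 0.
Discount-window loan ¥195.5 billion: reserves +¥195.5B, deposits 0.
OMO purchase (from banks) ¥443 billion: reserves +¥443B, deposits 0.
Government spending ¥133 billion: reserves +¥133B, deposits +¥133B.
Totals: Δreserves = +¥581.5B, Δdeposits = +¥133B.
Δrequired reserves = 2% × +¥133B = +¥2.66B.
Δexcess reserves = Δreserves − Δrequired = +¥581.5B − (+¥2.66B) = +¥578.84 billion.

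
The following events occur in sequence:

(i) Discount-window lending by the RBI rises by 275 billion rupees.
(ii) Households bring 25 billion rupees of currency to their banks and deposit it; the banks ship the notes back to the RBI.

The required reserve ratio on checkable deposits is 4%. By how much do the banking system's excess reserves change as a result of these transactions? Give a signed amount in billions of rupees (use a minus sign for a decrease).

Discount-window loan 275 billion rupees: reserves +275B, deposits 0.
Currency deposit 25 billion rupees: reserves +25B, deposits +25B.
Totals: Δreserves = +300B, Δdeposits = +25B.
Δrequired reserves = 4% × +25B = +1B.
Δexcess reserves = Δreserves − Δrequired = +300B − (+1B) = +299 billion.

+299 billion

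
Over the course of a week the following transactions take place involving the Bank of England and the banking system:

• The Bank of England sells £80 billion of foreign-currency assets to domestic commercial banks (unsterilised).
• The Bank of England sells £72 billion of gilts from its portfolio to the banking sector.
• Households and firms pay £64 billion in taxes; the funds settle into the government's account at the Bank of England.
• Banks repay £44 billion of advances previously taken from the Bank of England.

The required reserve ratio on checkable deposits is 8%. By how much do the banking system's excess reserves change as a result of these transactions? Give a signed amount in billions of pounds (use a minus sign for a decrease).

FX sale £80 billion: reserves −£80B, deposits 0.
OMO sale (to banks) £72 billion: reserves −£72B, deposits 0.
Government account inflow £64 billion: reserves −£64B, deposits −£64B.
Discount-window repayment £44 billion: reserves −£44B, deposits 0.
Totals: Δreserves = −£260B, Δdeposits = −£64B.
Δrequired reserves = 8% × −£64B = −£5.12B.
Δexcess reserves = Δreserves − Δrequired = −£260B − (−£5.12B) = -£254.88 billion.

-£254.88 billion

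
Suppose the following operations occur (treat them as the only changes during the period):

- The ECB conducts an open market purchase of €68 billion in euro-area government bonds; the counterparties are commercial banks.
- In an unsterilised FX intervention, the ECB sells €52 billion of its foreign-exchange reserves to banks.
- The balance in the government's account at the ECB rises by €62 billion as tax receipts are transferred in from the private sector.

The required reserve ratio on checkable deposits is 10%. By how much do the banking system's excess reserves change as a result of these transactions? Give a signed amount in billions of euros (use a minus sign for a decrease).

OMO purchase (from banks) €68 billion: reserves +€68B, deposits 0.
FX sale €52 billion: reserves −€52B, deposits 0.
Government account inflow €62 billion: reserves −€62B, deposits −€62B.
Totals: Δreserves = −€46B, Δdeposits = −€62B.
Δrequired reserves = 10% × −€62B = −€6.2B.
Δexcess reserves = Δreserves − Δrequired = −€46B − (−€6.2B) = -€39.8 billion.

-€39.8 billion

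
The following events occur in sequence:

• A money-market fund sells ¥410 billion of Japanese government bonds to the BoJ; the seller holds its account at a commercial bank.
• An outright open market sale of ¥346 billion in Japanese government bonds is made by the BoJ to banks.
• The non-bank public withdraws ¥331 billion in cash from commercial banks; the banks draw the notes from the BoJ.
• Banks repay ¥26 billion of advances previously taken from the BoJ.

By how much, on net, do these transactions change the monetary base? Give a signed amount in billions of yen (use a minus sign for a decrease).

+¥38 billion

BoJ balance sheet:
  Assets:      Securities +¥64B, Loans to banks −¥26B
  Liabilities: Bank reserves −¥293B, Currency in circulation +¥331B
Monetary base = currency + reserves: +¥331B + (−¥293B) = +¥38 billion.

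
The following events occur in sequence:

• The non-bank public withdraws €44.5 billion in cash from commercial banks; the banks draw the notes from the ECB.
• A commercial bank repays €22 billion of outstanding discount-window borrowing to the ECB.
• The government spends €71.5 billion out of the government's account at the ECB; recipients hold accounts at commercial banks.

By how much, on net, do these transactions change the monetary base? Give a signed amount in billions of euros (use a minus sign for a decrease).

ECB balance sheet:
  Assets:      Loans to banks −€22B
  Liabilities: Bank reserves +€5B, Currency in circulation +€44.5B, Government deposits −€71.5B
Commercial banking system:
  Assets:      Reserves at CB +€5B
  Liabilities: Checkable deposits +€27B, Borrowings from CB −€22B
Monetary base = currency + reserves: +€44.5B + (+€5B) = +€49.5 billion.

+€49.5 billion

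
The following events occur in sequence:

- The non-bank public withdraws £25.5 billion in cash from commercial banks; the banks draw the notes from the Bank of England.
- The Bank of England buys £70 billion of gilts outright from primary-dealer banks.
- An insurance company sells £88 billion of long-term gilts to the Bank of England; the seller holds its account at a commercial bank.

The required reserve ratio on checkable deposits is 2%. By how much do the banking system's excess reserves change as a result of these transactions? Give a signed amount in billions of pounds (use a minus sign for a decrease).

Currency withdrawal £25.5 billion: reserves −£25.5B, deposits −£25.5B.
OMO purchase (from banks) £70 billion: reserves +£70B, deposits 0.
Asset purchase (from non-banks) £88 billion: reserves +£88B, deposits +£88B.
Totals: Δreserves = +£132.5B, Δdeposits = +£62.5B.
Δrequired reserves = 2% × +£62.5B = +£1.25B.
Δexcess reserves = Δreserves − Δrequired = +£132.5B − (+£1.25B) = +£131.25 billion.

+£131.25 billion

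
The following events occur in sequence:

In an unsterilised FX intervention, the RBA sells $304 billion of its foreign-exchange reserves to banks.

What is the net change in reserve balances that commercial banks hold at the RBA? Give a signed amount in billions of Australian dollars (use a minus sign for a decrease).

-$304 billion

FX sale $304 billion: the buying banks pay out of their reserve balances → −$304B.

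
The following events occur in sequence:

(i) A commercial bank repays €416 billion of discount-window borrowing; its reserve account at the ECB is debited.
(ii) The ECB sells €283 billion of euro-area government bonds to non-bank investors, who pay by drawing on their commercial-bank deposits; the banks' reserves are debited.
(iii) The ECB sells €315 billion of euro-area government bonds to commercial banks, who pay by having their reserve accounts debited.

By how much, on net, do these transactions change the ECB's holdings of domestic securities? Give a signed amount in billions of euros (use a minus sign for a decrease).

-€598 billion

ECB balance sheet:
  Assets:      Securities −€598B, Loans to banks −€416B
  Liabilities: Bank reserves −€1014B
Commercial banking system:
  Assets:      Reserves at CB −€1014B, Securities +€315B
  Liabilities: Checkable deposits −€283B, Borrowings from CB −€416B
So the change in the ECB's holdings of domestic securities is -€598 billion.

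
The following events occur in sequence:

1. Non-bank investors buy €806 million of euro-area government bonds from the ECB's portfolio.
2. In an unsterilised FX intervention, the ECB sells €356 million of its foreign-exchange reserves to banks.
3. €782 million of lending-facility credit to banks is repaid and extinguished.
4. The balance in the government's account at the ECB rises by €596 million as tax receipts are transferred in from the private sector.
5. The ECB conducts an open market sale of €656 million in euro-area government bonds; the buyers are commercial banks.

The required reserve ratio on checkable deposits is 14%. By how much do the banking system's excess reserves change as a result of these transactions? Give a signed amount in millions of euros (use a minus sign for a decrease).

Asset sale (to non-banks) €806 million: reserves −€806M, deposits −€806M.
FX sale €356 million: reserves −€356M, deposits 0.
Discount-window repayment €782 million: reserves −€782M, deposits 0.
Government account inflow €596 million: reserves −€596M, deposits −€596M.
OMO sale (to banks) €656 million: reserves −€656M, deposits 0.
Totals: Δreserves = −€3196M, Δdeposits = −€1402M.
Δrequired reserves = 14% × −€1402M = −€196.28M.
Δexcess reserves = Δreserves − Δrequired = −€3196M − (−€196.28M) = -€2999.72 million.

-€2999.72 million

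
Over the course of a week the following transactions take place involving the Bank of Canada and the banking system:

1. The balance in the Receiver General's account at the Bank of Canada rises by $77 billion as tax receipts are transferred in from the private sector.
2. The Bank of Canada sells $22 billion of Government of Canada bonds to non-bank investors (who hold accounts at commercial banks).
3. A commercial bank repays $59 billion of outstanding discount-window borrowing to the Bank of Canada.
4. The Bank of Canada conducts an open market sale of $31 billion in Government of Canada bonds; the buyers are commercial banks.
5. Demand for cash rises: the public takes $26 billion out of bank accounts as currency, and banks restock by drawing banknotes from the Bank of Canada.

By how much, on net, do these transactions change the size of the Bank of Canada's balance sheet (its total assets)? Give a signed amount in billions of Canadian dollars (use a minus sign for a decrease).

-$112 billion

Government account inflow $77 billion: only the composition of liabilities changes → 0.
Asset sale (to non-banks) $22 billion: a Bank of Canada asset is shed → −$22B.
Discount-window repayment $59 billion: a Bank of Canada asset is shed → −$59B.
OMO sale (to banks) $31 billion: a Bank of Canada asset is shed → −$31B.
Currency withdrawal $26 billion: only the composition of liabilities changes → 0.
Net: 0 − 22 − 59 − 31 + 0 = -$112 billion.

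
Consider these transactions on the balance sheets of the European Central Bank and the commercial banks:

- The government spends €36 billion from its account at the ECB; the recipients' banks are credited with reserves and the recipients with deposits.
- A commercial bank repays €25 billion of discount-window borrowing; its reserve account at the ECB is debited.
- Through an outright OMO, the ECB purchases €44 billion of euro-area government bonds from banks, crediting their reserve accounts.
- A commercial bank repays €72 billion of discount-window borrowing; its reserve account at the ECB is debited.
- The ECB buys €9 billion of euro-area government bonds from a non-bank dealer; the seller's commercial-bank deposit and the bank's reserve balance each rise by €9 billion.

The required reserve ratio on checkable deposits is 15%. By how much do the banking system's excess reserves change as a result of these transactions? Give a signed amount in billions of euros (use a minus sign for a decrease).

-€14.75 billion

Government spending €36 billion: reserves +€36B, deposits +€36B.
Discount-window repayment €25 billion: reserves −€25B, deposits 0.
OMO purchase (from banks) €44 billion: reserves +€44B, deposits 0.
Discount-window repayment €72 billion: reserves −€72B, deposits 0.
Asset purchase (from non-banks) €9 billion: reserves +€9B, deposits +€9B.
Totals: Δreserves = −€8B, Δdeposits = +€45B.
Δrequired reserves = 15% × +€45B = +€6.75B.
Δexcess reserves = Δreserves − Δrequired = −€8B − (+€6.75B) = -€14.75 billion.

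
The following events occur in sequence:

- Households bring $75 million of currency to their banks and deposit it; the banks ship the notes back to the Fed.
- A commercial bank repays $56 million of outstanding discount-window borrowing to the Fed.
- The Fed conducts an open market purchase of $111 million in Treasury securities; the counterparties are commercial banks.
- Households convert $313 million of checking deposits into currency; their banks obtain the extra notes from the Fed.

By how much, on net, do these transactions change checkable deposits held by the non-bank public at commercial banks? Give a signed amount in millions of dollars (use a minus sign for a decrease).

Currency deposit $75 million: non-bank counterparties' bank balances rise → +$75M.
Discount-window repayment $56 million: the counterparty is a bank, so public deposits are unchanged → 0.
OMO purchase (from banks) $111 million: the counterparty is a bank, so public deposits are unchanged → 0.
Currency withdrawal $313 million: non-bank counterparties' bank balances fall → −$313M.
Net: 75 + 0 + 0 − 313 = -$238 million.

-$238 million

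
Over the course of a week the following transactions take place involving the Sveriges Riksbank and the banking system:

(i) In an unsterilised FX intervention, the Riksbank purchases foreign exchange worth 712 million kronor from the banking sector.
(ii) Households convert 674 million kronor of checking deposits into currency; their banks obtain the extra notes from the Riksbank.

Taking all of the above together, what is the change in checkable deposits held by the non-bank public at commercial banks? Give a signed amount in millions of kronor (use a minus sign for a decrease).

-674 million

FX purchase 712 million kronor: the counterparty is a bank, so public deposits are unchanged → 0.
Currency withdrawal 674 million kronor: non-bank counterparties' bank balances fall → −674M.
Net: 0 − 674 = -674 million.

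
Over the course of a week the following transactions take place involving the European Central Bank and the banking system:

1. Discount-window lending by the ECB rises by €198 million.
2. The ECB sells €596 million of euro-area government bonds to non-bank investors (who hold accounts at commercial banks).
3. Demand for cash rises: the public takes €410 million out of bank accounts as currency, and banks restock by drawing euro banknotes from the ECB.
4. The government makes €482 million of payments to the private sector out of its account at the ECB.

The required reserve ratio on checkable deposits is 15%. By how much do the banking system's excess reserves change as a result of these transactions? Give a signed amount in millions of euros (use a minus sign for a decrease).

Discount-window loan €198 million: reserves +€198M, deposits 0.
Asset sale (to non-banks) €596 million: reserves −€596M, deposits −€596M.
Currency withdrawal €410 million: reserves −€410M, deposits −€410M.
Government spending €482 million: reserves +€482M, deposits +€482M.
Totals: Δreserves = −€326M, Δdeposits = −€524M.
Δrequired reserves = 15% × −€524M = −€78.6M.
Δexcess reserves = Δreserves − Δrequired = −€326M − (−€78.6M) = -€247.4 million.

-€247.4 million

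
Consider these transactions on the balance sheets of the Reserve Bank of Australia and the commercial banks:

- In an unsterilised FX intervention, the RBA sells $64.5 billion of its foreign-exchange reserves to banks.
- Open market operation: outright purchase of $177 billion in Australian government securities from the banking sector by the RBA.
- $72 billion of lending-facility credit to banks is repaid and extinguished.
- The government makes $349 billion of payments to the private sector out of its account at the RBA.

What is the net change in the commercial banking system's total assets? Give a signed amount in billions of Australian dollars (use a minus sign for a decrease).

RBA balance sheet:
  Assets:      Securities +$177B, Loans to banks −$72B, Foreign assets −$64.5B
  Liabilities: Bank reserves +$389.5B, Government deposits −$349B
Commercial banking system:
  Assets:      Reserves at CB +$389.5B, Securities −$177B, Foreign assets +$64.5B
  Liabilities: Checkable deposits +$349B, Borrowings from CB −$72B
Change in total bank assets = +$277 billion.

+$277 billion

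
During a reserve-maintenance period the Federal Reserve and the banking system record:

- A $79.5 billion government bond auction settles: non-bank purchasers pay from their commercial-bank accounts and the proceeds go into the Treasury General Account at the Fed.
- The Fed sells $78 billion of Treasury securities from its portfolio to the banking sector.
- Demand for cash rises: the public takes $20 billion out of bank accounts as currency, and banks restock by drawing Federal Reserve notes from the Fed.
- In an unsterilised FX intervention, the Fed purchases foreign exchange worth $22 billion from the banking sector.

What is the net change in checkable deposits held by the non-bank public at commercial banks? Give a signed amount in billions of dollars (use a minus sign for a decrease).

-$99.5 billion

Fed balance sheet:
  Assets:      Securities −$78B, Foreign assets +$22B
  Liabilities: Bank reserves −$155.5B, Currency in circulation +$20B, Government deposits +$79.5B
Commercial banking system:
  Assets:      Reserves at CB −$155.5B, Securities +$78B, Foreign assets −$22B
  Liabilities: Checkable deposits −$99.5B
So the change in checkable deposits held by the non-bank public at commercial banks is -$99.5 billion.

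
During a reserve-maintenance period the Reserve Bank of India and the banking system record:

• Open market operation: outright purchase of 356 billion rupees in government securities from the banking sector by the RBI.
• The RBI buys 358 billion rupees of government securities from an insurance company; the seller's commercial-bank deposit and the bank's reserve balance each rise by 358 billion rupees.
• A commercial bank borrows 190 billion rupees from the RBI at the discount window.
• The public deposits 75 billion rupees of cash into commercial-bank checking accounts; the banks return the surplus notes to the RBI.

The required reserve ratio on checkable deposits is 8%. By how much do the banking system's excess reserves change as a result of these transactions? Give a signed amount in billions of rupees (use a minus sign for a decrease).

+944.36 billion

OMO purchase (from banks) 356 billion rupees: reserves +356B, deposits 0.
Asset purchase (from non-banks) 358 billion rupees: reserves +358B, deposits +358B.
Discount-window loan 190 billion rupees: reserves +190B, deposits 0.
Currency deposit 75 billion rupees: reserves +75B, deposits +75B.
Totals: Δreserves = +979B, Δdeposits = +433B.
Δrequired reserves = 8% × +433B = +34.64B.
Δexcess reserves = Δreserves − Δrequired = +979B − (+34.64B) = +944.36 billion.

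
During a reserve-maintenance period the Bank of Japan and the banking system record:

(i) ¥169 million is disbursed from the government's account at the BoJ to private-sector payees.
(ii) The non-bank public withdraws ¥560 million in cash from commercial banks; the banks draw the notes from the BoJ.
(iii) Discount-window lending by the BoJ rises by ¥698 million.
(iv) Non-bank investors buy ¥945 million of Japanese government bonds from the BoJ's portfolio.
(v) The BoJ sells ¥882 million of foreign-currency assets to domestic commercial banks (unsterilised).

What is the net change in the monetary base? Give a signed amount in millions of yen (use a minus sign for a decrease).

-¥960 million

Government spending ¥169 million: a non-base liability converts back to reserves → +¥169M.
Currency withdrawal ¥560 million: just a shift between currency and reserves — both are base money → 0.
Discount-window loan ¥698 million: BoJ balance sheet expands → +¥698M.
Asset sale (to non-banks) ¥945 million: BoJ balance sheet contracts → −¥945M.
FX sale ¥882 million: BoJ balance sheet contracts → −¥882M.
Net: 169 + 0 + 698 − 945 − 882 = -¥960 million.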